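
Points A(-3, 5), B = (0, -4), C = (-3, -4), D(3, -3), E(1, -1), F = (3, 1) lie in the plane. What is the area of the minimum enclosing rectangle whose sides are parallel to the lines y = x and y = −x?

In coordinates u = x + y, v = x − y the rectangle is axis-aligned; the map (x,y)→(u,v) scales areas by 2.
u-values: 2, -4, -7, 0, 0, 4; range = 4 − (-7) = 11.
v-values: -8, 4, 1, 6, 2, 2; range = 6 − (-8) = 14.
Area = (11 × 14) / 2 = 77.

77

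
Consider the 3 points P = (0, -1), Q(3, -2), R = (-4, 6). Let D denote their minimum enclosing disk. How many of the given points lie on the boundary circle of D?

2

Side lengths²: PQ² = 10, PR² = 65, QR² = 113.
Since QR² = 113 ≥ 65 + 10 = 75, the angle opposite QR is not acute, so the smallest enclosing circle has QR as diameter.
Centre = midpoint of QR = (-0.5, 2), r² = 113/4 = 28.25.
The points at distance exactly r from the centre are Q, R — 2 points.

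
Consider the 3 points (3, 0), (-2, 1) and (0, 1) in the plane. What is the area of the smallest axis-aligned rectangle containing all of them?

x ranges over [-2, 3], width 5.
y ranges over [0, 1], height 1.
Area = 5 × 1 = 5.

5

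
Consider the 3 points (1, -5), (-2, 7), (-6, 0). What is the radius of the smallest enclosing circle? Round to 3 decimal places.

Call the three points A, B, C in the order given.
Side lengths²: AB² = 153, AC² = 74, BC² = 65.
Since AB² = 153 ≥ 74 + 65 = 139, the angle opposite AB is not acute, so the smallest enclosing circle has AB as diameter.
Centre = midpoint of AB = (-0.5, 1), r² = 153/4 = 38.25.
r = √(38.25) ≈ 6.185.

6.185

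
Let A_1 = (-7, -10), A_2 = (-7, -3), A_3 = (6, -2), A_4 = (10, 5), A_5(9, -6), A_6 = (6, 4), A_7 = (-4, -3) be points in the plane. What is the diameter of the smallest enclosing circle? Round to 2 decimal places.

A smallest enclosing disk is always determined by at most three of the input points on its boundary.
The farthest pair is A_1–A_4 with squared distance 514. The circle on this segment as diameter has centre (1.5, -2.5) and r² = 514/4 = 128.5.
Check A_2: distance² to centre = 72.5 ≤ 128.5, so it lies inside.
All remaining points lie in this disk, and no smaller disk contains both endpoints, so this is the minimum enclosing circle.
Diameter = 2r = 2√(128.5) ≈ 22.67.

22.67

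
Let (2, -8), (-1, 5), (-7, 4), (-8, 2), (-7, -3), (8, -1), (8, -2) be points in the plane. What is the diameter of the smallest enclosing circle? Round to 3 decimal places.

16.492

A smallest enclosing disk is always determined by at most three of the input points on its boundary.
The farthest pair is (-8, 2)–(8, -2) with squared distance 272. The circle on this segment as diameter has centre (0, 0) and r² = 272/4 = 68.
Check (2, -8): distance² to centre = 68 ≤ 68, so it lies inside.
All remaining points lie in this disk, and no smaller disk contains both endpoints, so this is the minimum enclosing circle.
Diameter = 2r = 2√68 ≈ 16.492.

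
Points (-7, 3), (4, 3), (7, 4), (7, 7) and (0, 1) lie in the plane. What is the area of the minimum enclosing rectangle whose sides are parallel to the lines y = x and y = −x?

117

In coordinates u = x + y, v = x − y the rectangle is axis-aligned; the map (x,y)→(u,v) scales areas by 2.
u-values: -4, 7, 11, 14, 1; range = 14 − (-4) = 18.
v-values: -10, 1, 3, 0, -1; range = 3 − (-10) = 13.
Area = (18 × 13) / 2 = 117.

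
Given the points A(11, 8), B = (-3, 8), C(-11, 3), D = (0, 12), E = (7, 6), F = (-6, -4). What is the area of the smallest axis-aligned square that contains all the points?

The bounding box has width 22 and height 16.
An axis-aligned square enclosing the set must have side ≥ max(width, height).
So the minimum side is max(22, 16) = 22.
Area = 22² = 484.

484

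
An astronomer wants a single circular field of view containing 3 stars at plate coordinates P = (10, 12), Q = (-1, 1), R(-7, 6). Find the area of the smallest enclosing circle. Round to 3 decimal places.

Side lengths²: PQ² = 242, PR² = 325, QR² = 61.
Since PR² = 325 ≥ 242 + 61 = 303, the angle opposite PR is not acute, so the smallest enclosing circle has PR as diameter.
Centre = midpoint of PR = (1.5, 9), r² = 325/4 = 81.25.
Area = π·r² = π·81.25 ≈ 255.254.

255.254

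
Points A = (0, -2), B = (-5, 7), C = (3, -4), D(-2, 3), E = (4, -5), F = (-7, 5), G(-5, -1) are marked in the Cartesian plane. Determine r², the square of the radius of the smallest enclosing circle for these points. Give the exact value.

5525/98

A smallest enclosing disk is always determined by at most three of the input points on its boundary.
The minimum enclosing circle is determined by three boundary points: B, E, F.
Their circumcentre is (-11/14, 11/14) with r² = 5525/98.
The farthest remaining point C is at distance² 3649/98 ≤ 5525/98.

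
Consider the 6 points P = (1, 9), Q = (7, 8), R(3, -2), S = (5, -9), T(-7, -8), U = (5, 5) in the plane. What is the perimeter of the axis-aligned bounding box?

64

Width = max x − min x = 7 − (-7) = 14.
Height = max y − min y = 9 − (-9) = 18.
Perimeter = 2(14 + 18) = 64.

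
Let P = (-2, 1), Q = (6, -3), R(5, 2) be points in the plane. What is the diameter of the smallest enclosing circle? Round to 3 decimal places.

Side lengths²: PQ² = 80, PR² = 50, QR² = 26.
Since PQ² = 80 ≥ 50 + 26 = 76, the angle opposite PQ is not acute, so the smallest enclosing circle has PQ as diameter.
Centre = midpoint of PQ = (2, -1), r² = 80/4 = 20.
Diameter = 2r = 2√20 ≈ 8.944.

8.944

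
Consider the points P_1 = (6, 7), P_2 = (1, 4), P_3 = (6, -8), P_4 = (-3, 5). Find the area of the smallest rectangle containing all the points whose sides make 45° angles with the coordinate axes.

In coordinates u = x + y, v = x − y the rectangle is axis-aligned; the map (x,y)→(u,v) scales areas by 2.
u-values: 13, 5, -2, 2; range = 13 − (-2) = 15.
v-values: -1, -3, 14, -8; range = 14 − (-8) = 22.
Area = (15 × 22) / 2 = 165.

165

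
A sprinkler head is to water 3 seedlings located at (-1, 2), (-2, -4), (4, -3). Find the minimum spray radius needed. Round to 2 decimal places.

3.74

Call the three points A, B, C in the order given.
Side lengths²: AB² = 37, AC² = 50, BC² = 37.
Since AC² = 50 < 37 + 37 = 74, the triangle is acute, so the smallest enclosing circle is the circumcircle.
Circumcentre = (9/14, -19/14), r² = 1369/98.
r = √(1369/98) ≈ 3.74.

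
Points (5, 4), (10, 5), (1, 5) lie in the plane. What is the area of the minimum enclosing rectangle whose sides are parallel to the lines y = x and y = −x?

In coordinates u = x + y, v = x − y the rectangle is axis-aligned; the map (x,y)→(u,v) scales areas by 2.
u-values: 9, 15, 6; range = 15 − 6 = 9.
v-values: 1, 5, -4; range = 5 − (-4) = 9.
Area = (9 × 9) / 2 = 40.5.

40.5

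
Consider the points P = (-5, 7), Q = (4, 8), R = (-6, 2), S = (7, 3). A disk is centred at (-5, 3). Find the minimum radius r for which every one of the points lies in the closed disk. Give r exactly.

The required radius is the distance from (-5, 3) to the farthest point.
Squared distances: 16, 106, 2, 144.
Maximum is 144, attained at S.
r = √144 = 12.

12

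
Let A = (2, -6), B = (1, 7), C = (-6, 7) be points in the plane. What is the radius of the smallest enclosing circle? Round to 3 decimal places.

Side lengths²: AB² = 170, AC² = 233, BC² = 49.
Since AC² = 233 ≥ 170 + 49 = 219, the angle opposite AC is not acute, so the smallest enclosing circle has AC as diameter.
Centre = midpoint of AC = (-2, 0.5), r² = 233/4 = 58.25.
r = √(58.25) ≈ 7.632.

7.632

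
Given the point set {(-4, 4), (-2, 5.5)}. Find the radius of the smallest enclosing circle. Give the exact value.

The smallest circle enclosing two points has them as diameter endpoints.
Centre = midpoint = (-3, 4.75); r² = |(-4, 4)−(-2, 5.5)|²/4 = 6.25/4 = 1.5625.
r = √(1.5625) = 1.25.

1.25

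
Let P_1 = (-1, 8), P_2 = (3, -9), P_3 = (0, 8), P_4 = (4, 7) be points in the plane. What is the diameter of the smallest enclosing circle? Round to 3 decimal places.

The farthest pair is P_1–P_2 with squared distance 305. The circle on this segment as diameter has centre (1, -0.5) and r² = 305/4 = 76.25.
Check P_3: distance² to centre = 73.25 ≤ 76.25, so it lies inside.
All remaining points lie in this disk, and no smaller disk contains both endpoints, so this is the minimum enclosing circle.
Diameter = 2r = 2√(76.25) ≈ 17.464.

17.464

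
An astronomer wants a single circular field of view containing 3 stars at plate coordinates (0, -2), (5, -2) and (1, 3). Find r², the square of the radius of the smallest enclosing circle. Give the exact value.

Call the three points A, B, C in the order given.
Side lengths²: AB² = 25, AC² = 26, BC² = 41.
Since BC² = 41 < 26 + 25 = 51, the triangle is acute, so the smallest enclosing circle is the circumcircle.
Circumcentre = (2.5, 0.1), r² = 10.66.

10.66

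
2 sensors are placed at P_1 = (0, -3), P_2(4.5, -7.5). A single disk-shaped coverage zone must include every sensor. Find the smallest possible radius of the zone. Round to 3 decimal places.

The smallest circle enclosing two points has them as diameter endpoints.
Centre = midpoint = (2.25, -5.25); r² = |P_1P_2|²/4 = 40.5/4 = 10.125.
r = √(10.125) ≈ 3.182.

3.182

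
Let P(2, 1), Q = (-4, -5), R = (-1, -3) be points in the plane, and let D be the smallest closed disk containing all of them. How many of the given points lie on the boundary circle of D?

Side lengths²: PQ² = 72, PR² = 25, QR² = 13.
Since PQ² = 72 ≥ 25 + 13 = 38, the angle opposite PQ is not acute, so the smallest enclosing circle has PQ as diameter.
Centre = midpoint of PQ = (-1, -2), r² = 72/4 = 18.
The points at distance exactly r from the centre are P, Q — 2 points.

2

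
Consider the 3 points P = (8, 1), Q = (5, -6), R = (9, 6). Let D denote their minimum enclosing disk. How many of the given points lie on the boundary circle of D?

Side lengths²: PQ² = 58, PR² = 26, QR² = 160.
Since QR² = 160 ≥ 58 + 26 = 84, the angle opposite QR is not acute, so the smallest enclosing circle has QR as diameter.
Centre = midpoint of QR = (7, 0), r² = 160/4 = 40.
The points at distance exactly r from the centre are Q, R — 2 points.

2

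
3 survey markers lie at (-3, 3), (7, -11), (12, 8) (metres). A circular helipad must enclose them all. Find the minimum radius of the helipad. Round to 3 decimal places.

Call the three points A, B, C in the order given.
Side lengths²: AB² = 296, AC² = 250, BC² = 386.
Since BC² = 386 < 296 + 250 = 546, the triangle is acute, so the smallest enclosing circle is the circumcircle.
Circumcentre = (171/26, -19/26), r² = 35705/338.
r = √(35705/338) ≈ 10.278.

10.278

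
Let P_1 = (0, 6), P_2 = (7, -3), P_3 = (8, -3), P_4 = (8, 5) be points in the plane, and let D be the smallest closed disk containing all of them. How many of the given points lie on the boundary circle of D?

The minimum enclosing circle of a finite set is fixed by two of the points (as a diameter) or three (as a circumcircle).
The farthest pair is P_1–P_3 with squared distance 145. The circle on this segment as diameter has centre (4, 1.5) and r² = 145/4 = 36.25.
Check P_2: distance² to centre = 29.25 ≤ 36.25, so it lies inside.
All remaining points lie in this disk, and no smaller disk contains both endpoints, so this is the minimum enclosing circle.
The points at distance exactly r from the centre are P_1, P_3 — 2 points.

2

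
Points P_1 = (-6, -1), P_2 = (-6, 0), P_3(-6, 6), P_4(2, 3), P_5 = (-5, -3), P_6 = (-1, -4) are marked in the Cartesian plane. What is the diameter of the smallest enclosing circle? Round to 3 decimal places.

The minimum enclosing circle of a finite set is fixed by two of the points (as a diameter) or three (as a circumcircle).
The minimum enclosing circle is determined by three boundary points: P_3, P_4, P_6.
Their circumcentre is (-85/26, 29/26) with r² = 10585/338.
The farthest remaining point P_5 is at distance² 6737/338 ≤ 10585/338.
Diameter = 2r = 2√(10585/338) ≈ 11.192.

11.192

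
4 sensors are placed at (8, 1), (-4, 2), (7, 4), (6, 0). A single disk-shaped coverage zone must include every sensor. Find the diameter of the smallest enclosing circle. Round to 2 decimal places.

12.04

The minimum enclosing circle of a finite set is fixed by two of the points (as a diameter) or three (as a circumcircle).
The farthest pair is (8, 1)–(-4, 2) with squared distance 145. The circle on this segment as diameter has centre (2, 1.5) and r² = 145/4 = 36.25.
Check (7, 4): distance² to centre = 31.25 ≤ 36.25, so it lies inside.
All remaining points lie in this disk, and no smaller disk contains both endpoints, so this is the minimum enclosing circle.
Diameter = 2r = 2√(36.25) ≈ 12.04.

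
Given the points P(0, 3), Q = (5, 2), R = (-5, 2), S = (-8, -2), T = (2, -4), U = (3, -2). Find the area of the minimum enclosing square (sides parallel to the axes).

The bounding box has width 13 and height 7.
An axis-aligned square enclosing the set must have side ≥ max(width, height).
So the minimum side is max(13, 7) = 13.
Area = 13² = 169.

169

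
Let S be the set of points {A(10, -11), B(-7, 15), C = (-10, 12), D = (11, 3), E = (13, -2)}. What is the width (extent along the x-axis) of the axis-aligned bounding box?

23

max x = 13, min x = -10, so width = 23.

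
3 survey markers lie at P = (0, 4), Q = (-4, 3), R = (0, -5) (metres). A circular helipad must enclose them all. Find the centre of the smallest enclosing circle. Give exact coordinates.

Side lengths²: PQ² = 17, PR² = 81, QR² = 80.
Since PR² = 81 < 80 + 17 = 97, the triangle is acute, so the smallest enclosing circle is the circumcircle.
Circumcentre = (-1, -0.5), r² = 21.25.
Centre = (-1, -0.5).

(-1, -0.5)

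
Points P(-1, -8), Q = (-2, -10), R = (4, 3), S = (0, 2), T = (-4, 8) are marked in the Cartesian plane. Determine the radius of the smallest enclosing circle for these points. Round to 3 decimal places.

The minimum enclosing circle of a finite set is fixed by two of the points (as a diameter) or three (as a circumcircle).
The farthest pair is Q–T with squared distance 328. The circle on this segment as diameter has centre (-3, -1) and r² = 328/4 = 82.
Check P: distance² to centre = 53 ≤ 82, so it lies inside.
All remaining points lie in this disk, and no smaller disk contains both endpoints, so this is the minimum enclosing circle.
r = √82 ≈ 9.055.

9.055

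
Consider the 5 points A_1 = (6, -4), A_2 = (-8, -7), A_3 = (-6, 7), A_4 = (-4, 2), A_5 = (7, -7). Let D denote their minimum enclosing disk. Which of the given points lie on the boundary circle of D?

By Welzl's lemma the MEC is supported by two points (diametrically opposite) or three points (on a circumcircle).
The minimum enclosing circle is determined by three boundary points: A_2, A_3, A_5.
Their circumcentre is (-0.5, -13/14) with r² = 9125/98.
The farthest remaining point A_1 is at distance² 5065/98 ≤ 9125/98.
The points at distance exactly r from the centre are A_2, A_3, A_5 — 3 points.

A_2, A_3, A_5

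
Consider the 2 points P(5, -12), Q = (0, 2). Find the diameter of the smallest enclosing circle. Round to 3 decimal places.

The smallest circle enclosing two points has them as diameter endpoints.
Centre = midpoint = (2.5, -5); r² = |PQ|²/4 = 221/4 = 55.25.
Diameter = 2r = 2√(55.25) ≈ 14.866.

14.866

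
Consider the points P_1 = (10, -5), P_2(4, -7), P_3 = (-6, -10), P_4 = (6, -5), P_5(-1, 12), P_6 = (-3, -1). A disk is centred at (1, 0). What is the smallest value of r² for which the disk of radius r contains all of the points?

149

The required radius is the distance from (1, 0) to the farthest point.
Squared distances: 106, 58, 149, 50, 148, 17.
Maximum is 149, attained at P_3.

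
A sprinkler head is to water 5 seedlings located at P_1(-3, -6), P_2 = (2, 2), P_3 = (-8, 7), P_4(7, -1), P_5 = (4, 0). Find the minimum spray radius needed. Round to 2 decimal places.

8.54

A smallest enclosing disk is always determined by at most three of the input points on its boundary.
The minimum enclosing circle is determined by three boundary points: P_1, P_3, P_4.
Their circumcentre is (-55/62, 141/62) with r² = 140165/1922.
The farthest remaining point P_5 is at distance² 55845/1922 ≤ 140165/1922.
r = √(140165/1922) ≈ 8.54.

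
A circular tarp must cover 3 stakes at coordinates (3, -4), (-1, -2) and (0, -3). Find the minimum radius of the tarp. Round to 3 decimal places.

2.236

Call the three points A, B, C in the order given.
Side lengths²: AB² = 20, AC² = 10, BC² = 2.
Since AB² = 20 ≥ 10 + 2 = 12, the angle opposite AB is not acute, so the smallest enclosing circle has AB as diameter.
Centre = midpoint of AB = (1, -3), r² = 20/4 = 5.
r = √5 ≈ 2.236.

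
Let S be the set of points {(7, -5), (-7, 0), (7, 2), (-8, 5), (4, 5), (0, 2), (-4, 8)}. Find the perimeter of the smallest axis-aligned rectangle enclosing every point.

56

Width = max x − min x = 7 − (-8) = 15.
Height = max y − min y = 8 − (-5) = 13.
Perimeter = 2(15 + 13) = 56.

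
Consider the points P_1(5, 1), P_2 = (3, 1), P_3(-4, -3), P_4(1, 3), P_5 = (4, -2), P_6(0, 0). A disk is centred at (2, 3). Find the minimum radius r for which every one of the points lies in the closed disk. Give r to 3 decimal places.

8.485

The required radius is the distance from (2, 3) to the farthest point.
Squared distances: 13, 5, 72, 1, 29, 13.
Maximum is 72, attained at P_3.
r = √72 ≈ 8.485.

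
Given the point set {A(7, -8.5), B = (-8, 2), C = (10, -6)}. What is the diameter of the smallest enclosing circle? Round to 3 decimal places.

19.698

Side lengths²: AB² = 335.25, AC² = 15.25, BC² = 388.
Since BC² = 388 ≥ 335.25 + 15.25 = 350.5, the angle opposite BC is not acute, so the smallest enclosing circle has BC as diameter.
Centre = midpoint of BC = (1, -2), r² = 388/4 = 97.
Diameter = 2r = 2√97 ≈ 19.698.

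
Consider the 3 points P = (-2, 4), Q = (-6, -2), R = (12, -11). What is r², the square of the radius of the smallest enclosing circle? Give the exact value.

Side lengths²: PQ² = 52, PR² = 421, QR² = 405.
Since PR² = 421 < 405 + 52 = 457, the triangle is acute, so the smallest enclosing circle is the circumcircle.
Circumcentre = (4.0625, -4.375), r² = 106.89453125.

106.89453125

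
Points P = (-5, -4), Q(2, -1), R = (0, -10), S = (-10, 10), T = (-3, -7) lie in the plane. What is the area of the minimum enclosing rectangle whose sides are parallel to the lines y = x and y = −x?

165

In coordinates u = x + y, v = x − y the rectangle is axis-aligned; the map (x,y)→(u,v) scales areas by 2.
u-values: -9, 1, -10, 0, -10; range = 1 − (-10) = 11.
v-values: -1, 3, 10, -20, 4; range = 10 − (-20) = 30.
Area = (11 × 30) / 2 = 165.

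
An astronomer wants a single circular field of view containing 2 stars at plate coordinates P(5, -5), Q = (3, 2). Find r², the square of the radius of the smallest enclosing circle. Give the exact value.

The smallest circle enclosing two points has them as diameter endpoints.
Centre = midpoint = (4, -1.5); r² = |PQ|²/4 = 53/4 = 13.25.

13.25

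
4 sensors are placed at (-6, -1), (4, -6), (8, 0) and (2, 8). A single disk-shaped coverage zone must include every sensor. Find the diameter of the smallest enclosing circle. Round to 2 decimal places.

By Welzl's lemma the MEC is supported by two points (diametrically opposite) or three points (on a circumcircle).
The minimum enclosing circle is determined by three boundary points: (-6, -1), (4, -6), (2, 8).
Their circumcentre is (29/26, 19/26) with r² = 18125/338.
The farthest remaining point (8, 0) is at distance² 16201/338 ≤ 18125/338.
Diameter = 2r = 2√(18125/338) ≈ 14.65.

14.65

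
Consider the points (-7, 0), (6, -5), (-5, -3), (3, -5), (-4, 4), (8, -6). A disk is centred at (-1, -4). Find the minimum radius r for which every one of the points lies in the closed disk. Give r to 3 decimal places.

9.220

The required radius is the distance from (-1, -4) to the farthest point.
Squared distances: 52, 50, 17, 17, 73, 85.
Maximum is 85, attained at (8, -6).
r = √85 ≈ 9.220.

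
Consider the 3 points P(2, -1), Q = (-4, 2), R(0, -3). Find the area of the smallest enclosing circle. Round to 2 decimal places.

Side lengths²: PQ² = 45, PR² = 8, QR² = 41.
Since PQ² = 45 < 41 + 8 = 49, the triangle is acute, so the smallest enclosing circle is the circumcircle.
Circumcentre = (-7/6, 1/6), r² = 205/18.
Area = π·r² = π·205/18 ≈ 35.78.

35.78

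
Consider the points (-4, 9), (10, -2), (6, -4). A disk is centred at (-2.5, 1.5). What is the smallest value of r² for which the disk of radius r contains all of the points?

168.5

The required radius is the distance from (-2.5, 1.5) to the farthest point.
Squared distances: 58.5, 168.5, 102.5.
Maximum is 168.5, attained at (10, -2).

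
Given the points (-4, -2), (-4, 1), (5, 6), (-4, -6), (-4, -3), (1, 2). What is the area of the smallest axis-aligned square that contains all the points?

The bounding box has width 9 and height 12.
An axis-aligned square enclosing the set must have side ≥ max(width, height).
So the minimum side is max(9, 12) = 12.
Area = 12² = 144.

144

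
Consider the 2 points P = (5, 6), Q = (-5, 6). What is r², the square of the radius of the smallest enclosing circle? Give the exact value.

The smallest circle enclosing two points has them as diameter endpoints.
Centre = midpoint = (0, 6); r² = |PQ|²/4 = 100/4 = 25.

25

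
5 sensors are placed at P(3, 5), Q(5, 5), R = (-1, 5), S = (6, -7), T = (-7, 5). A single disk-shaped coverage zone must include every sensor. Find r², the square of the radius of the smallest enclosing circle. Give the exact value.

A smallest enclosing disk is always determined by at most three of the input points on its boundary.
The farthest pair is S–T with squared distance 313. The circle on this segment as diameter has centre (-0.5, -1) and r² = 313/4 = 78.25.
Check P: distance² to centre = 48.25 ≤ 78.25, so it lies inside.
All remaining points lie in this disk, and no smaller disk contains both endpoints, so this is the minimum enclosing circle.

78.25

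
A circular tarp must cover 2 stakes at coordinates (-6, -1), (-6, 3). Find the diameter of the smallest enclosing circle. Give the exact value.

4

The smallest circle enclosing two points has them as diameter endpoints.
Centre = midpoint = (-6, 1); r² = |(-6, -1)−(-6, 3)|²/4 = 16/4 = 4.
Diameter = 2r = 2√4 = 4.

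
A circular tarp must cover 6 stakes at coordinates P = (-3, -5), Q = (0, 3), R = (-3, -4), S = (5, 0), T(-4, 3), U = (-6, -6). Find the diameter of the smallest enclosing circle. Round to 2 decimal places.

12.60

By Welzl's lemma the MEC is supported by two points (diametrically opposite) or three points (on a circumcircle).
The minimum enclosing circle is determined by three boundary points: S, T, U.
Their circumcentre is (-47/58, -141/58) with r² = 66725/1682.
The farthest remaining point Q is at distance² 50717/1682 ≤ 66725/1682.
Diameter = 2r = 2√(66725/1682) ≈ 12.60.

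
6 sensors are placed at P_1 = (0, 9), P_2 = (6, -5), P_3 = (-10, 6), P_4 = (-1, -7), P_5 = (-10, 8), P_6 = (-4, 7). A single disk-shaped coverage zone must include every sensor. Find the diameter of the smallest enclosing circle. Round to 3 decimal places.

The minimum enclosing circle of a finite set is fixed by two of the points (as a diameter) or three (as a circumcircle).
The farthest pair is P_2–P_5 with squared distance 425. The circle on this segment as diameter has centre (-2, 1.5) and r² = 425/4 = 106.25.
Check P_1: distance² to centre = 60.25 ≤ 106.25, so it lies inside.
All remaining points lie in this disk, and no smaller disk contains both endpoints, so this is the minimum enclosing circle.
Diameter = 2r = 2√(106.25) ≈ 20.616.

20.616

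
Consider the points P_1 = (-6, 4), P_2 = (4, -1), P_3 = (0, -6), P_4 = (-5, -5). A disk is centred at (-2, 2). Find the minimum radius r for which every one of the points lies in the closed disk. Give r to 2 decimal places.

8.25

The required radius is the distance from (-2, 2) to the farthest point.
Squared distances: 20, 45, 68, 58.
Maximum is 68, attained at P_3.
r = √68 ≈ 8.25.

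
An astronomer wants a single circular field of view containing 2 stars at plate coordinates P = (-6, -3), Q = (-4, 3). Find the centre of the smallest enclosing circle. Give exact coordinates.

The smallest circle enclosing two points has them as diameter endpoints.
Centre = midpoint = (-5, 0); r² = |PQ|²/4 = 40/4 = 10.
Centre = (-5, 0).

(-5, 0)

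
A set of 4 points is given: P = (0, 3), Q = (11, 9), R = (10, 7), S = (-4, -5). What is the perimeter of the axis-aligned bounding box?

58

Width = max x − min x = 11 − (-4) = 15.
Height = max y − min y = 9 − (-5) = 14.
Perimeter = 2(15 + 14) = 58.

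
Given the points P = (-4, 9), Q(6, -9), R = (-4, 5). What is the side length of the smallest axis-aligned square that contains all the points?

18

The bounding box has width 10 and height 18.
An axis-aligned square enclosing the set must have side ≥ max(width, height).
So the minimum side is max(10, 18) = 18.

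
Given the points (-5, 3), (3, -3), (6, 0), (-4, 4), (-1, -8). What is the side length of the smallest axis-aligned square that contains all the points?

12

The bounding box has width 11 and height 12.
An axis-aligned square enclosing the set must have side ≥ max(width, height).
So the minimum side is max(11, 12) = 12.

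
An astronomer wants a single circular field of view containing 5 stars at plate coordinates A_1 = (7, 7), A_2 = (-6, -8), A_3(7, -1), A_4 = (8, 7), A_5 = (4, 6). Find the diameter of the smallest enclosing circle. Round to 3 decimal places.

20.518

The minimum enclosing circle of a finite set is fixed by two of the points (as a diameter) or three (as a circumcircle).
The farthest pair is A_2–A_4 with squared distance 421. The circle on this segment as diameter has centre (1, -0.5) and r² = 421/4 = 105.25.
Check A_1: distance² to centre = 92.25 ≤ 105.25, so it lies inside.
All remaining points lie in this disk, and no smaller disk contains both endpoints, so this is the minimum enclosing circle.
Diameter = 2r = 2√(105.25) ≈ 20.518.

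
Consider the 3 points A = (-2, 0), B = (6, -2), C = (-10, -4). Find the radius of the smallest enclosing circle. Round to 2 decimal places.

Side lengths²: AB² = 68, AC² = 80, BC² = 260.
Since BC² = 260 ≥ 80 + 68 = 148, the angle opposite BC is not acute, so the smallest enclosing circle has BC as diameter.
Centre = midpoint of BC = (-2, -3), r² = 260/4 = 65.
r = √65 ≈ 8.06.

8.06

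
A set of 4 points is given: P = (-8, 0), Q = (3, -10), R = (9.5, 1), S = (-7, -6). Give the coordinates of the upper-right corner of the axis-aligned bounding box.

x-range [-8, 9.5], y-range [-10, 1].
The upper-right corner is (9.5, 1).

(9.5, 1)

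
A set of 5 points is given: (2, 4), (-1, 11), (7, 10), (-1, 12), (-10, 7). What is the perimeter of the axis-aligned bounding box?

50

Width = max x − min x = 7 − (-10) = 17.
Height = max y − min y = 12 − 4 = 8.
Perimeter = 2(17 + 8) = 50.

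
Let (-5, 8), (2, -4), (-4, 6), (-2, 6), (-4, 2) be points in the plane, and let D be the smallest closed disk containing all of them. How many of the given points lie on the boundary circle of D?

The minimum enclosing circle of a finite set is fixed by two of the points (as a diameter) or three (as a circumcircle).
The farthest pair is (-5, 8)–(2, -4) with squared distance 193. The circle on this segment as diameter has centre (-1.5, 2) and r² = 193/4 = 48.25.
Check (-4, 6): distance² to centre = 22.25 ≤ 48.25, so it lies inside.
All remaining points lie in this disk, and no smaller disk contains both endpoints, so this is the minimum enclosing circle.
The points at distance exactly r from the centre are (-5, 8), (2, -4) — 2 points.

2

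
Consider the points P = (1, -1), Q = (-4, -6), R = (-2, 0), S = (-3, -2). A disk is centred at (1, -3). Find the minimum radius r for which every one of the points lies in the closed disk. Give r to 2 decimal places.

The required radius is the distance from (1, -3) to the farthest point.
Squared distances: 4, 34, 18, 17.
Maximum is 34, attained at Q.
r = √34 ≈ 5.83.

5.83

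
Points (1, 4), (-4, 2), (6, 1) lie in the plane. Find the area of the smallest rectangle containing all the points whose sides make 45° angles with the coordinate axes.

In coordinates u = x + y, v = x − y the rectangle is axis-aligned; the map (x,y)→(u,v) scales areas by 2.
u-values: 5, -2, 7; range = 7 − (-2) = 9.
v-values: -3, -6, 5; range = 5 − (-6) = 11.
Area = (9 × 11) / 2 = 49.5.

49.5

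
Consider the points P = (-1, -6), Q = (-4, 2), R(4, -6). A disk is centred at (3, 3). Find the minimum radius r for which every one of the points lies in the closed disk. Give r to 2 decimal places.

9.85

The required radius is the distance from (3, 3) to the farthest point.
Squared distances: 97, 50, 82.
Maximum is 97, attained at P.
r = √97 ≈ 9.85.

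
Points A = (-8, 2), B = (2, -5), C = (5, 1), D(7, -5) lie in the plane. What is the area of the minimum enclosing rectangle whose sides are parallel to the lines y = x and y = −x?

132

In coordinates u = x + y, v = x − y the rectangle is axis-aligned; the map (x,y)→(u,v) scales areas by 2.
u-values: -6, -3, 6, 2; range = 6 − (-6) = 12.
v-values: -10, 7, 4, 12; range = 12 − (-10) = 22.
Area = (12 × 22) / 2 = 132.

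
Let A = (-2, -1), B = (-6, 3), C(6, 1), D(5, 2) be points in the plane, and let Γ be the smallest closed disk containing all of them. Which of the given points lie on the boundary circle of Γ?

By Welzl's lemma the MEC is supported by two points (diametrically opposite) or three points (on a circumcircle).
The farthest pair is B–C with squared distance 148. The circle on this segment as diameter has centre (0, 2) and r² = 148/4 = 37.
Check A: distance² to centre = 13 ≤ 37, so it lies inside.
All remaining points lie in this disk, and no smaller disk contains both endpoints, so this is the minimum enclosing circle.
The points at distance exactly r from the centre are B, C — 2 points.

B, C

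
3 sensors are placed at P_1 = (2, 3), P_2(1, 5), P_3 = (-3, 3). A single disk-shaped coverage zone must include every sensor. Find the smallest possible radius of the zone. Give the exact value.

Side lengths²: P_1P_2² = 5, P_1P_3² = 25, P_2P_3² = 20.
Since P_1P_3² = 25 ≥ 20 + 5 = 25, the angle opposite P_1P_3 is not acute, so the smallest enclosing circle has P_1P_3 as diameter.
Centre = midpoint of P_1P_3 = (-0.5, 3), r² = 25/4 = 6.25.
r = √(6.25) = 2.5.

2.5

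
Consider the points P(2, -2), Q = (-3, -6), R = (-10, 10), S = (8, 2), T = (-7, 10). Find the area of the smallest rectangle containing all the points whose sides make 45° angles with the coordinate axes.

In coordinates u = x + y, v = x − y the rectangle is axis-aligned; the map (x,y)→(u,v) scales areas by 2.
u-values: 0, -9, 0, 10, 3; range = 10 − (-9) = 19.
v-values: 4, 3, -20, 6, -17; range = 6 − (-20) = 26.
Area = (19 × 26) / 2 = 247.

247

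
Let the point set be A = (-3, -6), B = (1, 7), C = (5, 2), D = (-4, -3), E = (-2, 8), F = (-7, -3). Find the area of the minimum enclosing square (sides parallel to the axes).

196

The bounding box has width 12 and height 14.
An axis-aligned square enclosing the set must have side ≥ max(width, height).
So the minimum side is max(12, 14) = 14.
Area = 14² = 196.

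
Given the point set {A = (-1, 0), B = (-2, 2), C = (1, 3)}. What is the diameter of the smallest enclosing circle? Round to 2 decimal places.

Side lengths²: AB² = 5, AC² = 13, BC² = 10.
Since AC² = 13 < 10 + 5 = 15, the triangle is acute, so the smallest enclosing circle is the circumcircle.
Circumcentre = (-3/14, 23/14), r² = 325/98.
Diameter = 2r = 2√(325/98) ≈ 3.64.

3.64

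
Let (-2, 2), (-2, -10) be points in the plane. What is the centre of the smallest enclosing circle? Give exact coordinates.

(-2, -4)

The smallest circle enclosing two points has them as diameter endpoints.
Centre = midpoint = (-2, -4); r² = |(-2, 2)−(-2, -10)|²/4 = 144/4 = 36.
Centre = (-2, -4).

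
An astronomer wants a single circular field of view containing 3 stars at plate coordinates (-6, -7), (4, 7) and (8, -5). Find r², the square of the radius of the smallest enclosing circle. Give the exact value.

9250/121

Call the three points A, B, C in the order given.
Side lengths²: AB² = 296, AC² = 200, BC² = 160.
Since AB² = 296 < 200 + 160 = 360, the triangle is acute, so the smallest enclosing circle is the circumcircle.
Circumcentre = (3/11, -10/11), r² = 9250/121.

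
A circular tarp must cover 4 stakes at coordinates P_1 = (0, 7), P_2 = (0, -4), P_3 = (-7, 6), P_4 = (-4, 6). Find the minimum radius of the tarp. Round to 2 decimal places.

The minimum enclosing circle of a finite set is fixed by two of the points (as a diameter) or three (as a circumcircle).
The minimum enclosing circle is determined by three boundary points: P_1, P_2, P_3.
Their circumcentre is (-39/14, 1.5) with r² = 3725/98.
The farthest remaining point P_4 is at distance² 2129/98 ≤ 3725/98.
r = √(3725/98) ≈ 6.17.

6.17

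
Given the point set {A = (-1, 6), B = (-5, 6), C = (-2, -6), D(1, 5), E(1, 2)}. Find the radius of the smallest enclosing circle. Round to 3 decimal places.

A smallest enclosing disk is always determined by at most three of the input points on its boundary.
The minimum enclosing circle is determined by three boundary points: B, C, D.
Their circumcentre is (-133/46, 7/46) with r² = 40885/1058.
The farthest remaining point A is at distance² 39965/1058 ≤ 40885/1058.
r = √(40885/1058) ≈ 6.216.

6.216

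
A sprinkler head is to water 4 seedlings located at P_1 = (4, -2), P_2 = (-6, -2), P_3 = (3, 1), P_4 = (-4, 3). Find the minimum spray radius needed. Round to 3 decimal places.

5.080

By Welzl's lemma the MEC is supported by two points (diametrically opposite) or three points (on a circumcircle).
The minimum enclosing circle is determined by three boundary points: P_1, P_2, P_4.
Their circumcentre is (-1, -1.1) with r² = 25.81.
The farthest remaining point P_3 is at distance² 20.41 ≤ 25.81.
r = √(25.81) ≈ 5.080.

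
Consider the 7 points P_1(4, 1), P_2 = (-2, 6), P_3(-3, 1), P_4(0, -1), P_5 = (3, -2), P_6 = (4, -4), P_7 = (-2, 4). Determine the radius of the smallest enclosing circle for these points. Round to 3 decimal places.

5.831

The minimum enclosing circle of a finite set is fixed by two of the points (as a diameter) or three (as a circumcircle).
The farthest pair is P_2–P_6 with squared distance 136. The circle on this segment as diameter has centre (1, 1) and r² = 136/4 = 34.
Check P_1: distance² to centre = 9 ≤ 34, so it lies inside.
All remaining points lie in this disk, and no smaller disk contains both endpoints, so this is the minimum enclosing circle.
r = √34 ≈ 5.831.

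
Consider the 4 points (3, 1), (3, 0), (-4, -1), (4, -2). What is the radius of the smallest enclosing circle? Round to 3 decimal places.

4.031

By Welzl's lemma the MEC is supported by two points (diametrically opposite) or three points (on a circumcircle).
The farthest pair is (-4, -1)–(4, -2) with squared distance 65. The circle on this segment as diameter has centre (0, -1.5) and r² = 65/4 = 16.25.
Check (3, 1): distance² to centre = 15.25 ≤ 16.25, so it lies inside.
All remaining points lie in this disk, and no smaller disk contains both endpoints, so this is the minimum enclosing circle.
r = √(16.25) ≈ 4.031.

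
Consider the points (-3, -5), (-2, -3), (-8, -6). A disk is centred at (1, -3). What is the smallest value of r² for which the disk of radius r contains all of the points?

The required radius is the distance from (1, -3) to the farthest point.
Squared distances: 20, 9, 90.
Maximum is 90, attained at (-8, -6).

90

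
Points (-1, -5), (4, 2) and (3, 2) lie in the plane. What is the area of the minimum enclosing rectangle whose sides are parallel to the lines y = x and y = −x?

In coordinates u = x + y, v = x − y the rectangle is axis-aligned; the map (x,y)→(u,v) scales areas by 2.
u-values: -6, 6, 5; range = 6 − (-6) = 12.
v-values: 4, 2, 1; range = 4 − 1 = 3.
Area = (12 × 3) / 2 = 18.

18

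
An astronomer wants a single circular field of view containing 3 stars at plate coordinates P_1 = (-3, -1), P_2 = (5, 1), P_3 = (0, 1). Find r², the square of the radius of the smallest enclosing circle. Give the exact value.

Side lengths²: P_1P_2² = 68, P_1P_3² = 13, P_2P_3² = 25.
Since P_1P_2² = 68 ≥ 25 + 13 = 38, the angle opposite P_1P_2 is not acute, so the smallest enclosing circle has P_1P_2 as diameter.
Centre = midpoint of P_1P_2 = (1, 0), r² = 68/4 = 17.

17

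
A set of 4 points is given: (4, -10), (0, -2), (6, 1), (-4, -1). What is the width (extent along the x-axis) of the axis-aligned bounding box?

max x = 6, min x = -4, so width = 10.

10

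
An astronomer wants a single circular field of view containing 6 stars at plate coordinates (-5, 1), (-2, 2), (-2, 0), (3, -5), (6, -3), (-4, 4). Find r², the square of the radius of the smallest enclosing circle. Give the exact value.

37.25

A smallest enclosing disk is always determined by at most three of the input points on its boundary.
The farthest pair is (6, -3)–(-4, 4) with squared distance 149. The circle on this segment as diameter has centre (1, 0.5) and r² = 149/4 = 37.25.
Check (-5, 1): distance² to centre = 36.25 ≤ 37.25, so it lies inside.
All remaining points lie in this disk, and no smaller disk contains both endpoints, so this is the minimum enclosing circle.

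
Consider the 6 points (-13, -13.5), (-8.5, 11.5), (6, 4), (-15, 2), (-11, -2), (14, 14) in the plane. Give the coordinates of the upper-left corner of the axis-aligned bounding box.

x-range [-15, 14], y-range [-13.5, 14].
The upper-left corner is (-15, 14).

(-15, 14)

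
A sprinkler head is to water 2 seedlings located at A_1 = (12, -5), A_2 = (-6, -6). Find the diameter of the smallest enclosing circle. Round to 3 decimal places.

18.028

The smallest circle enclosing two points has them as diameter endpoints.
Centre = midpoint = (3, -5.5); r² = |A_1A_2|²/4 = 325/4 = 81.25.
Diameter = 2r = 2√(81.25) ≈ 18.028.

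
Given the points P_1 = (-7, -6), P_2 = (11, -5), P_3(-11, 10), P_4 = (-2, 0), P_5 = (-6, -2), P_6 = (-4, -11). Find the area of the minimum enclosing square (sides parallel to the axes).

The bounding box has width 22 and height 21.
An axis-aligned square enclosing the set must have side ≥ max(width, height).
So the minimum side is max(22, 21) = 22.
Area = 22² = 484.

484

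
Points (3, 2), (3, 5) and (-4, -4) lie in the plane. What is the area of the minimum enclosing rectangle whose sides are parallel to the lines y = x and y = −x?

24

In coordinates u = x + y, v = x − y the rectangle is axis-aligned; the map (x,y)→(u,v) scales areas by 2.
u-values: 5, 8, -8; range = 8 − (-8) = 16.
v-values: 1, -2, 0; range = 1 − (-2) = 3.
Area = (16 × 3) / 2 = 24.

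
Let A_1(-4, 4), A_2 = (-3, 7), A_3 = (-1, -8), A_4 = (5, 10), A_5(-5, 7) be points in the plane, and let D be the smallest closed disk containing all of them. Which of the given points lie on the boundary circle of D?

A_3, A_4

The farthest pair is A_3–A_4 with squared distance 360. The circle on this segment as diameter has centre (2, 1) and r² = 360/4 = 90.
Check A_1: distance² to centre = 45 ≤ 90, so it lies inside.
All remaining points lie in this disk, and no smaller disk contains both endpoints, so this is the minimum enclosing circle.
The points at distance exactly r from the centre are A_3, A_4 — 2 points.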